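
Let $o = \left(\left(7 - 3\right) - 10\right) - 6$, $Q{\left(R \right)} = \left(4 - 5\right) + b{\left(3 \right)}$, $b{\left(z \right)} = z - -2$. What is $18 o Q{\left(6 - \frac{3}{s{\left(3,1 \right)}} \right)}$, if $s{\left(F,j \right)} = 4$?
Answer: $-864$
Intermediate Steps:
$b{\left(z \right)} = 2 + z$ ($b{\left(z \right)} = z + 2 = 2 + z$)
$Q{\left(R \right)} = 4$ ($Q{\left(R \right)} = \left(4 - 5\right) + \left(2 + 3\right) = -1 + 5 = 4$)
$o = -12$ ($o = \left(4 - 10\right) - 6 = -6 - 6 = -12$)
$18 o Q{\left(6 - \frac{3}{s{\left(3,1 \right)}} \right)} = 18 \left(-12\right) 4 = \left(-216\right) 4 = -864$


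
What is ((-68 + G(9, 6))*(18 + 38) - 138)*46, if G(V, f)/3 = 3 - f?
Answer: -204700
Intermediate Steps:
G(V, f) = 9 - 3*f (G(V, f) = 3*(3 - f) = 9 - 3*f)
((-68 + G(9, 6))*(18 + 38) - 138)*46 = ((-68 + (9 - 3*6))*(18 + 38) - 138)*46 = ((-68 + (9 - 18))*56 - 138)*46 = ((-68 - 9)*56 - 138)*46 = (-77*56 - 138)*46 = (-4312 - 138)*46 = -4450*46 = -204700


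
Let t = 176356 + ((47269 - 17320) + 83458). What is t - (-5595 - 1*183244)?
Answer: 478602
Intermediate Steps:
t = 289763 (t = 176356 + (29949 + 83458) = 176356 + 113407 = 289763)
t - (-5595 - 1*183244) = 289763 - (-5595 - 1*183244) = 289763 - (-5595 - 183244) = 289763 - 1*(-188839) = 289763 + 188839 = 478602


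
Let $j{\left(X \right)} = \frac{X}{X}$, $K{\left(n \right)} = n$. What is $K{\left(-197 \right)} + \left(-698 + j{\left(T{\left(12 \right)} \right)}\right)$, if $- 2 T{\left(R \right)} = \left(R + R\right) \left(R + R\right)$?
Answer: $-894$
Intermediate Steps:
$T{\left(R \right)} = - 2 R^{2}$ ($T{\left(R \right)} = - \frac{\left(R + R\right) \left(R + R\right)}{2} = - \frac{2 R 2 R}{2} = - \frac{4 R^{2}}{2} = - 2 R^{2}$)
$j{\left(X \right)} = 1$
$K{\left(-197 \right)} + \left(-698 + j{\left(T{\left(12 \right)} \right)}\right) = -197 + \left(-698 + 1\right) = -197 - 697 = -894$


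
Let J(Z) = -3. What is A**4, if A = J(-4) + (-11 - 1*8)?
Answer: 234256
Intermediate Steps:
A = -22 (A = -3 + (-11 - 1*8) = -3 + (-11 - 8) = -3 - 19 = -22)
A**4 = (-22)**4 = 234256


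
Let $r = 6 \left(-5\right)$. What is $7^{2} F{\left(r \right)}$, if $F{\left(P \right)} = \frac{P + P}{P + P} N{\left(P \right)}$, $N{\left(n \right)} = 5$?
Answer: $245$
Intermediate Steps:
$r = -30$
$F{\left(P \right)} = 5$ ($F{\left(P \right)} = \frac{P + P}{P + P} 5 = \frac{2 P}{2 P} 5 = 2 P \frac{1}{2 P} 5 = 1 \cdot 5 = 5$)
$7^{2} F{\left(r \right)} = 7^{2} \cdot 5 = 49 \cdot 5 = 245$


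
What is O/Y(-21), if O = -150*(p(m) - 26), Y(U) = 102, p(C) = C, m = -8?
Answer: 50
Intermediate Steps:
O = 5100 (O = -150*(-8 - 26) = -150*(-34) = 5100)
O/Y(-21) = 5100/102 = 5100*(1/102) = 50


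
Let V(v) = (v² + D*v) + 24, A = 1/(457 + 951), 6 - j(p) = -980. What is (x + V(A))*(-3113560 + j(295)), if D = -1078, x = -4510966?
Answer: 13917534808475883457/991232 ≈ 1.4041e+13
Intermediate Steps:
j(p) = 986 (j(p) = 6 - 1*(-980) = 6 + 980 = 986)
A = 1/1408 ≈ 0.00071023
V(v) = 24 + v² - 1078*v (V(v) = (v² - 1078*v) + 24 = 24 + v² - 1078*v)
(x + V(A))*(-3113560 + j(295)) = (-4510966 + (24 + (1/1408)² - 1078*1/1408))*(-3113560 + 986) = (-4510966 + (24 + 1/1982464 - 49/64))*(-3112574) = (-4510966 + 46061313/1982464)*(-3112574) = -8942781638911/1982464*(-3112574) = 13917534808475883457/991232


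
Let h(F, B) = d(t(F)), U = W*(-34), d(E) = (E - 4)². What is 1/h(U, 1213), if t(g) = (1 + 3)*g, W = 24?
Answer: 1/10679824 ≈ 9.3635e-8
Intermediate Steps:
t(g) = 4*g
d(E) = (-4 + E)²
U = -816 (U = 24*(-34) = -816)
h(F, B) = (-4 + 4*F)²
1/h(U, 1213) = 1/(16*(-1 - 816)²) = 1/(16*(-817)²) = 1/(16*667489) = 1/10679824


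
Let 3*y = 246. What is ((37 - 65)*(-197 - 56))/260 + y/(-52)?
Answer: 3337/130 ≈ 25.669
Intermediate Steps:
y = 82 (y = (⅓)*246 = 82)
((37 - 65)*(-197 - 56))/260 + y/(-52) = ((37 - 65)*(-197 - 56))/260 + 82/(-52) = -28*(-253)*(1/260) + 82*(-1/52) = 7084*(1/260) - 41/26 = 1771/65 - 41/26 = 3337/130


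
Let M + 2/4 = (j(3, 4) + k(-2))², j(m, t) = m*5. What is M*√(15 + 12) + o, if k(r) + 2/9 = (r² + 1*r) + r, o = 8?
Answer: 8 + 35297*√3/54 ≈ 1140.2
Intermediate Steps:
j(m, t) = 5*m
k(r) = -2/9 + r² + 2*r (k(r) = -2/9 + ((r² + 1*r) + r) = -2/9 + ((r² + r) + r) = -2/9 + ((r + r²) + r) = -2/9 + (r² + 2*r) = -2/9 + r² + 2*r)
M = 35297/162 (M = -½ + (5*3 + (-2/9 + (-2)² + 2*(-2)))² = -½ + (15 + (-2/9 + 4 - 4))² = -½ + (15 - 2/9)² = -½ + (133/9)² = -½ + 17689/81 = 35297/162 ≈ 217.88)
M*√(15 + 12) + o = 35297*√(15 + 12)/162 + 8 = 35297*√27/162 + 8 = 35297*(3*√3)/162 + 8 = 35297*√3/54 + 8 = 8 + 35297*√3/54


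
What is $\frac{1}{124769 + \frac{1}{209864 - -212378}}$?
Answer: $\frac{422242}{52682712099} \approx 8.0148 \cdot 10^{-6}$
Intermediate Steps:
$\frac{1}{124769 + \frac{1}{209864 - -212378}} = \frac{1}{124769 + \frac{1}{209864 + \left(-7914 + 220292\right)}} = \frac{1}{124769 + \frac{1}{209864 + 212378}} = \frac{1}{124769 + \frac{1}{422242}} = \frac{1}{\frac{52682712099}{422242}} = \frac{422242}{52682712099}$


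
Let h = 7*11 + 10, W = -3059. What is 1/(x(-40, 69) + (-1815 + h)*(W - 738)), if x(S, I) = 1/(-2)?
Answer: 2/13122431 ≈ 1.5241e-7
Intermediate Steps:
x(S, I) = -½
h = 87 (h = 77 + 10 = 87)
1/(x(-40, 69) + (-1815 + h)*(W - 738)) = 1/(-½ + (-1815 + 87)*(-3059 - 738)) = 1/(-½ - 1728*(-3797)) = 1/(-½ + 6561216) = 1/(13122431/2) = 2/13122431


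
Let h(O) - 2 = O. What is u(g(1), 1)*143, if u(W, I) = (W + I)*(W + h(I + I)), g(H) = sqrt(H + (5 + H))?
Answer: 1573 + 715*sqrt(7) ≈ 3464.7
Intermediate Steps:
h(O) = 2 + O
g(H) = sqrt(5 + 2*H)
u(W, I) = (I + W)*(2 + W + 2*I) (u(W, I) = (W + I)*(W + (2 + (I + I))) = (I + W)*(W + (2 + 2*I)) = (I + W)*(2 + W + 2*I))
u(g(1), 1)*143 = ((sqrt(5 + 2*1))**2 + 1*sqrt(5 + 2*1) + 2*1*(1 + 1) + 2*sqrt(5 + 2*1)*(1 + 1))*143 = ((sqrt(5 + 2))**2 + 1*sqrt(5 + 2) + 2*1*2 + 2*sqrt(5 + 2)*2)*143 = ((sqrt(7))**2 + 1*sqrt(7) + 4 + 2*sqrt(7)*2)*143 = (7 + sqrt(7) + 4 + 4*sqrt(7))*143 = (11 + 5*sqrt(7))*143 = 1573 + 715*sqrt(7)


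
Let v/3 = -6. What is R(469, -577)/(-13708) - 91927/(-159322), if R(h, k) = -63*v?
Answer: 134933021/272998247 ≈ 0.49426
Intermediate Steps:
v = -18 (v = 3*(-6) = -18)
R(h, k) = 1134 (R(h, k) = -63*(-18) = 1134)
R(469, -577)/(-13708) - 91927/(-159322) = 1134/(-13708) - 91927/(-159322) = 1134*(-1/13708) - 91927*(-1/159322) = -567/6854 + 91927/159322 = 134933021/272998247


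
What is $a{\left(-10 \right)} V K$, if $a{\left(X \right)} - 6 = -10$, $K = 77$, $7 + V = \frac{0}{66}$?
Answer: $2156$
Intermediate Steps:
$V = -7$ ($V = -7 + \frac{0}{66} = -7 + 0 \cdot \frac{1}{66} = -7 + 0 = -7$)
$a{\left(X \right)} = -4$ ($a{\left(X \right)} = 6 - 10 = -4$)
$a{\left(-10 \right)} V K = \left(-4\right) \left(-7\right) 77 = 28 \cdot 77 = 2156$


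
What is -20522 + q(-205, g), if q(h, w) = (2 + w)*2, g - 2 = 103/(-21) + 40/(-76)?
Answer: -8189420/399 ≈ -20525.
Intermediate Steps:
g = -1369/399 (g = 2 + (103/(-21) + 40/(-76)) = 2 + (103*(-1/21) + 40*(-1/76)) = 2 + (-103/21 - 10/19) = 2 - 2167/399 = -1369/399 ≈ -3.4311)
q(h, w) = 4 + 2*w
-20522 + q(-205, g) = -20522 + (4 + 2*(-1369/399)) = -20522 + (4 - 2738/399) = -20522 - 1142/399 = -8189420/399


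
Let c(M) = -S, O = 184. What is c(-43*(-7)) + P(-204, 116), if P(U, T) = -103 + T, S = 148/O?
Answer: 561/46 ≈ 12.196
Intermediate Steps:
S = 37/46 (S = 148/184 = 148*(1/184) = 37/46 ≈ 0.80435)
c(M) = -37/46 (c(M) = -1*37/46 = -37/46)
c(-43*(-7)) + P(-204, 116) = -37/46 + (-103 + 116) = -37/46 + 13 = 561/46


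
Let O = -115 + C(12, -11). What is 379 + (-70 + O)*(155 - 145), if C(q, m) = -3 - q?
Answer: -1621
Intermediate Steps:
O = -130 (O = -115 + (-3 - 1*12) = -115 + (-3 - 12) = -115 - 15 = -130)
379 + (-70 + O)*(155 - 145) = 379 + (-70 - 130)*(155 - 145) = 379 - 200*10 = 379 - 2000 = -1621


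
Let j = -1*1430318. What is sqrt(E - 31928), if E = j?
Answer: I*sqrt(1462246) ≈ 1209.2*I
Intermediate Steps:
j = -1430318
E = -1430318
sqrt(E - 31928) = sqrt(-1430318 - 31928) = sqrt(-1462246) = I*sqrt(1462246)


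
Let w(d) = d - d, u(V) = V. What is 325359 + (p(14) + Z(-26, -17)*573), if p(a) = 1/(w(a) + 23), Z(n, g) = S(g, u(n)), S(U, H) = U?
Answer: 7259215/23 ≈ 3.1562e+5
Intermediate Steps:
w(d) = 0
Z(n, g) = g
p(a) = 1/23 (p(a) = 1/(0 + 23) = 1/23)
325359 + (p(14) + Z(-26, -17)*573) = 325359 + (1/23 - 17*573) = 325359 + (1/23 - 9741) = 325359 - 224042/23 = 7259215/23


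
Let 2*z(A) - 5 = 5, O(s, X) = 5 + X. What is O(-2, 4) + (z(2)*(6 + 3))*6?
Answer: 279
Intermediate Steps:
z(A) = 5 (z(A) = 5/2 + (1/2)*5 = 5/2 + 5/2 = 5)
O(-2, 4) + (z(2)*(6 + 3))*6 = (5 + 4) + (5*(6 + 3))*6 = 9 + (5*9)*6 = 9 + 45*6 = 9 + 270 = 279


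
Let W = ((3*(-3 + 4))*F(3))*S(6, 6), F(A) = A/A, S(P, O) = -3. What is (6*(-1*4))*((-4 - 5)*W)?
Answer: -1944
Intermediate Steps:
F(A) = 1
W = -9 (W = ((3*(-3 + 4))*1)*(-3) = ((3*1)*1)*(-3) = (3*1)*(-3) = 3*(-3) = -9)
(6*(-1*4))*((-4 - 5)*W) = (6*(-1*4))*((-4 - 5)*(-9)) = (6*(-4))*(-9*(-9)) = -24*81 = -1944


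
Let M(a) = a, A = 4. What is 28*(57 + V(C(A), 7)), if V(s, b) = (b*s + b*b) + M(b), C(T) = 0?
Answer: 3164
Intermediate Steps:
V(s, b) = b + b**2 + b*s (V(s, b) = (b*s + b*b) + b = (b*s + b**2) + b = (b**2 + b*s) + b = b + b**2 + b*s)
28*(57 + V(C(A), 7)) = 28*(57 + 7*(1 + 7 + 0)) = 28*(57 + 7*8) = 28*(57 + 56) = 28*113 = 3164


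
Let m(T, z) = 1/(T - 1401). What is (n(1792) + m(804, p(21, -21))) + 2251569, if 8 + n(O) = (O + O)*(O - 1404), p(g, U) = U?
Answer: 2174365340/597 ≈ 3.6422e+6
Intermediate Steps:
m(T, z) = 1/(-1401 + T)
n(O) = -8 + 2*O*(-1404 + O) (n(O) = -8 + (O + O)*(O - 1404) = -8 + (2*O)*(-1404 + O) = -8 + 2*O*(-1404 + O))
(n(1792) + m(804, p(21, -21))) + 2251569 = ((-8 - 2808*1792 + 2*1792**2) + 1/(-1401 + 804)) + 2251569 = ((-8 - 5031936 + 2*3211264) + 1/(-597)) + 2251569 = ((-8 - 5031936 + 6422528) - 1/597) + 2251569 = (1390584 - 1/597) + 2251569 = 830178647/597 + 2251569 = 2174365340/597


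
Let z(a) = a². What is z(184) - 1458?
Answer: 32398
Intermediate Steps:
z(184) - 1458 = 184² - 1458 = 33856 - 1458 = 32398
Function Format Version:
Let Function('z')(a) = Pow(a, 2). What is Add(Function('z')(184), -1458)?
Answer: 32398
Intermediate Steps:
Add(Function('z')(184), -1458) = Add(Pow(184, 2), -1458) = Add(33856, -1458) = 32398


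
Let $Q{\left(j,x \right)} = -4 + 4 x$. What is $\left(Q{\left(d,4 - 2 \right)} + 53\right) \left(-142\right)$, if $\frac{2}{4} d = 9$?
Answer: $-8094$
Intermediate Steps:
$d = 18$ ($d = 2 \cdot 9 = 18$)
$\left(Q{\left(d,4 - 2 \right)} + 53\right) \left(-142\right) = \left(\left(-4 + 4 \left(4 - 2\right)\right) + 53\right) \left(-142\right) = \left(\left(-4 + 4 \cdot 2\right) + 53\right) \left(-142\right) = \left(\left(-4 + 8\right) + 53\right) \left(-142\right) = \left(4 + 53\right) \left(-142\right) = 57 \left(-142\right) = -8094$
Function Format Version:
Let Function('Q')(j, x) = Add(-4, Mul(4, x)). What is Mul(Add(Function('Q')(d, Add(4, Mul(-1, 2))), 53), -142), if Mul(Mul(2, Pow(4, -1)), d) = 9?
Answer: -8094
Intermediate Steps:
d = 18 (d = Mul(2, 9) = 18)
Mul(Add(Function('Q')(d, Add(4, Mul(-1, 2))), 53), -142) = Mul(Add(Add(-4, Mul(4, Add(4, Mul(-1, 2)))), 53), -142) = Mul(Add(Add(-4, Mul(4, Add(4, -2))), 53), -142) = Mul(Add(Add(-4, Mul(4, 2)), 53), -142) = Mul(Add(Add(-4, 8), 53), -142) = Mul(Add(4, 53), -142) = Mul(57, -142) = -8094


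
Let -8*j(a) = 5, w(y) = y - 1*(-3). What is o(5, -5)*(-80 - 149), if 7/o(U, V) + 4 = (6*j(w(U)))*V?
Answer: -6412/59 ≈ -108.68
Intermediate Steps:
w(y) = 3 + y (w(y) = y + 3 = 3 + y)
j(a) = -5/8 (j(a) = -1/8*5 = -5/8)
o(U, V) = 7/(-4 - 15*V/4) (o(U, V) = 7/(-4 + (6*(-5/8))*V) = 7/(-4 - 15*V/4))
o(5, -5)*(-80 - 149) = (28/(-16 - 15*(-5)))*(-80 - 149) = (28/(-16 + 75))*(-229) = (28/59)*(-229) = -6412/59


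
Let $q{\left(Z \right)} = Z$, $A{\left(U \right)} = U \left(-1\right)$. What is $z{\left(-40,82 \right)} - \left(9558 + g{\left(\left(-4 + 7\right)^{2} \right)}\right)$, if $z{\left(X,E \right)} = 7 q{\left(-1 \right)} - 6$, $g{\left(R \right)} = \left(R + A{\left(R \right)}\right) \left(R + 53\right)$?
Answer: $-9571$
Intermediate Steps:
$A{\left(U \right)} = - U$
$g{\left(R \right)} = 0$ ($g{\left(R \right)} = \left(R - R\right) \left(R + 53\right) = 0 \left(53 + R\right) = 0$)
$z{\left(X,E \right)} = -13$ ($z{\left(X,E \right)} = 7 \left(-1\right) - 6 = -7 - 6 = -13$)
$z{\left(-40,82 \right)} - \left(9558 + g{\left(\left(-4 + 7\right)^{2} \right)}\right) = -13 - \left(9558 + 0\right) = -13 - 9558 = -9571$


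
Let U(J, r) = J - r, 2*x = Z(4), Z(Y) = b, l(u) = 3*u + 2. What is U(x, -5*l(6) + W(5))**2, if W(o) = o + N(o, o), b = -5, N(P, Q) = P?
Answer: 30625/4 ≈ 7656.3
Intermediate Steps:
l(u) = 2 + 3*u
Z(Y) = -5
W(o) = 2*o (W(o) = o + o = 2*o)
x = -5/2 (x = (1/2)*(-5) = -5/2 ≈ -2.5000)
U(x, -5*l(6) + W(5))**2 = (-5/2 - (-5*(2 + 3*6) + 2*5))**2 = (-5/2 - (-5*(2 + 18) + 10))**2 = (-5/2 - (-5*20 + 10))**2 = (-5/2 - (-100 + 10))**2 = (-5/2 - 1*(-90))**2 = (-5/2 + 90)**2 = (175/2)**2 = 30625/4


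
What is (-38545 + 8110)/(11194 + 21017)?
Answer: -10145/10737 ≈ -0.94486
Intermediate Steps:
(-38545 + 8110)/(11194 + 21017) = -30435/32211 = -30435*1/32211 = -10145/10737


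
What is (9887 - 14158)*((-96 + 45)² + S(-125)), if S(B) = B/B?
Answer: -11113142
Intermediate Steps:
S(B) = 1
(9887 - 14158)*((-96 + 45)² + S(-125)) = (9887 - 14158)*((-96 + 45)² + 1) = -4271*((-51)² + 1) = -4271*(2601 + 1) = -4271*2602 = -11113142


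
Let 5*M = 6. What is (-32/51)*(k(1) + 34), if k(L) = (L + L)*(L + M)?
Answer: -2048/85 ≈ -24.094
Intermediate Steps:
M = 6/5 (M = (1/5)*6 = 6/5 ≈ 1.2000)
k(L) = 2*L*(6/5 + L) (k(L) = (L + L)*(L + 6/5) = (2*L)*(6/5 + L) = 2*L*(6/5 + L))
(-32/51)*(k(1) + 34) = (-32/51)*((2/5)*1*(6 + 5*1) + 34) = (-32*1/51)*((2/5)*1*(6 + 5) + 34) = -32*((2/5)*1*11 + 34)/51 = -32*(22/5 + 34)/51 = -32/51*192/5 = -2048/85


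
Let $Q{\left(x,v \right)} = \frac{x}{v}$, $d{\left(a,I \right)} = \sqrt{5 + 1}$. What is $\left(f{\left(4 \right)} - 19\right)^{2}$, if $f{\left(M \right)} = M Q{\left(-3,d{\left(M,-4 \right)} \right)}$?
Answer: $385 + 76 \sqrt{6} \approx 571.16$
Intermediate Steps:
$d{\left(a,I \right)} = \sqrt{6}$
$f{\left(M \right)} = - \frac{M \sqrt{6}}{2}$ ($f{\left(M \right)} = M \left(- \frac{3}{\sqrt{6}}\right) = M \left(- 3 \frac{\sqrt{6}}{6}\right) = M \left(- \frac{\sqrt{6}}{2}\right) = - \frac{M \sqrt{6}}{2}$)
$\left(f{\left(4 \right)} - 19\right)^{2} = \left(\left(- \frac{1}{2}\right) 4 \sqrt{6} - 19\right)^{2} = \left(- 2 \sqrt{6} - 19\right)^{2} = \left(-19 - 2 \sqrt{6}\right)^{2}$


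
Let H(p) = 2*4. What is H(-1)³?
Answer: 512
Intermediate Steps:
H(p) = 8
H(-1)³ = 8³ = 512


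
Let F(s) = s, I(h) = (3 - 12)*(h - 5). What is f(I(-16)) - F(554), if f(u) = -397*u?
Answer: -75587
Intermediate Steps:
I(h) = 45 - 9*h (I(h) = -9*(-5 + h) = 45 - 9*h)
f(I(-16)) - F(554) = -397*(45 - 9*(-16)) - 1*554 = -397*(45 + 144) - 554 = -397*189 - 554 = -75033 - 554 = -75587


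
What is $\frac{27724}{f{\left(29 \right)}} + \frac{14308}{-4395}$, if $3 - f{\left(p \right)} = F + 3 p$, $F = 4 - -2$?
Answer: $- \frac{820898}{2637} \approx -311.3$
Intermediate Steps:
$F = 6$ ($F = 4 + 2 = 6$)
$f{\left(p \right)} = -3 - 3 p$ ($f{\left(p \right)} = 3 - \left(6 + 3 p\right) = -3 - 3 p$)
$\frac{27724}{f{\left(29 \right)}} + \frac{14308}{-4395} = \frac{27724}{-3 - 87} + \frac{14308}{-4395} = \frac{27724}{-3 - 87} + 14308 \left(- \frac{1}{4395}\right) = \frac{27724}{-90} - \frac{14308}{4395} = 27724 \left(- \frac{1}{90}\right) - \frac{14308}{4395} = - \frac{13862}{45} - \frac{14308}{4395} = - \frac{820898}{2637}$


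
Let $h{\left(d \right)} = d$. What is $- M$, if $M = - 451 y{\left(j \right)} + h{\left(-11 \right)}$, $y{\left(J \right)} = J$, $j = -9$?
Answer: $-4048$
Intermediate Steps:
$M = 4048$ ($M = \left(-451\right) \left(-9\right) - 11 = 4059 - 11 = 4048$)
$- M = \left(-1\right) 4048 = -4048$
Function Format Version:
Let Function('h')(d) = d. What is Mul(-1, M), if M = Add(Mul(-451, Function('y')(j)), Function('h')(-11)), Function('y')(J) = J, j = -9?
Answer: -4048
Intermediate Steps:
M = 4048 (M = Add(Mul(-451, -9), -11) = Add(4059, -11) = 4048)
Mul(-1, M) = Mul(-1, 4048) = -4048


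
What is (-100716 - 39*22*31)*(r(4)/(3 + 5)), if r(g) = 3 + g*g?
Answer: -1209483/4 ≈ -3.0237e+5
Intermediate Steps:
r(g) = 3 + g²
(-100716 - 39*22*31)*(r(4)/(3 + 5)) = (-100716 - 39*22*31)*((3 + 4²)/(3 + 5)) = (-100716 - 858*31)*((3 + 16)/8) = (-100716 - 26598)*((⅛)*19) = -127314*19/8 = -1209483/4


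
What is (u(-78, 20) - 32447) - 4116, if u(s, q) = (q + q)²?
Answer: -34963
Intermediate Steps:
u(s, q) = 4*q² (u(s, q) = (2*q)² = 4*q²)
(u(-78, 20) - 32447) - 4116 = (4*20² - 32447) - 4116 = (4*400 - 32447) - 4116 = (1600 - 32447) - 4116 = -30847 - 4116 = -34963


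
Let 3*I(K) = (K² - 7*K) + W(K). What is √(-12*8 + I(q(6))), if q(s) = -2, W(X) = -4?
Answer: I*√822/3 ≈ 9.5569*I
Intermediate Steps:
I(K) = -4/3 - 7*K/3 + K²/3 (I(K) = ((K² - 7*K) - 4)/3 = (-4 + K² - 7*K)/3 = -4/3 - 7*K/3 + K²/3)
√(-12*8 + I(q(6))) = √(-12*8 + (-4/3 - 7/3*(-2) + (⅓)*(-2)²)) = √(-96 + (-4/3 + 14/3 + (⅓)*4)) = √(-96 + (-4/3 + 14/3 + 4/3)) = √(-96 + 14/3) = √(-274/3) = I*√822/3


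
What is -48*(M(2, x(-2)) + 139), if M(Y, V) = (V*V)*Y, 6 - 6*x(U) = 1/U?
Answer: -20354/3 ≈ -6784.7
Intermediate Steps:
x(U) = 1 - 1/(6*U)
M(Y, V) = Y*V**2 (M(Y, V) = V**2*Y = Y*V**2)
-48*(M(2, x(-2)) + 139) = -48*(2*((-1/6 - 2)/(-2))**2 + 139) = -48*(2*(-1/2*(-13/6))**2 + 139) = -48*(2*(13/12)**2 + 139) = -48*(2*(169/144) + 139) = -48*(169/72 + 139) = -48*10177/72 = -20354/3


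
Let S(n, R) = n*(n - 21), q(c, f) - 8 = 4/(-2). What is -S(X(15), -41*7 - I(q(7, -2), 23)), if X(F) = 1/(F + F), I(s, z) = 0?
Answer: 629/900 ≈ 0.69889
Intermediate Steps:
q(c, f) = 6 (q(c, f) = 8 + 4/(-2) = 8 + 4*(-½) = 8 - 2 = 6)
X(F) = 1/(2*F)
S(n, R) = n*(-21 + n)
-S(X(15), -41*7 - I(q(7, -2), 23)) = -(½)/15*(-21 + (½)/15) = -(½)*(1/15)*(-21 + (½)*(1/15)) = -(-21 + 1/30)/30 = -(-629)/(30*30) = -1*(-629/900) = 629/900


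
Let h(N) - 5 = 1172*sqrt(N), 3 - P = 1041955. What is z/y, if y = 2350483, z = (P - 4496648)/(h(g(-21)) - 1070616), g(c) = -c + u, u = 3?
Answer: 1185937216920/538812945733259663 + 2596495680*sqrt(6)/538812945733259663 ≈ 2.2128e-6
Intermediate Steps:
P = -1041952 (P = 3 - 1*1041955 = 3 - 1041955 = -1041952)
g(c) = 3 - c (g(c) = -c + 3 = 3 - c)
h(N) = 5 + 1172*sqrt(N)
z = -5538600/(-1070611 + 2344*sqrt(6)) (z = (-1041952 - 4496648)/((5 + 1172*sqrt(3 - 1*(-21))) - 1070616) = -5538600/((5 + 1172*sqrt(3 + 21)) - 1070616) = -5538600/((5 + 1172*sqrt(24)) - 1070616) = -5538600/((5 + 1172*(2*sqrt(6))) - 1070616) = -5538600/((5 + 2344*sqrt(6)) - 1070616) = -5538600/(-1070611 + 2344*sqrt(6)) ≈ 5.2012)
z/y = (1185937216920/229234989461 + 2596495680*sqrt(6)/229234989461)/2350483 = (1185937216920/229234989461 + 2596495680*sqrt(6)/229234989461)*(1/2350483) = 1185937216920/538812945733259663 + 2596495680*sqrt(6)/538812945733259663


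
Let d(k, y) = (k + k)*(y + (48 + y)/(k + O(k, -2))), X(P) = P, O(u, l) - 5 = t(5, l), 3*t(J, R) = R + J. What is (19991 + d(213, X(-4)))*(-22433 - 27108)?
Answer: -66444339659/73 ≈ -9.1020e+8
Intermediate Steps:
t(J, R) = J/3 + R/3 (t(J, R) = (R + J)/3 = (J + R)/3 = J/3 + R/3)
O(u, l) = 20/3 + l/3 (O(u, l) = 5 + ((⅓)*5 + l/3) = 5 + (5/3 + l/3) = 20/3 + l/3)
d(k, y) = 2*k*(y + (48 + y)/(6 + k)) (d(k, y) = (k + k)*(y + (48 + y)/(k + (20/3 + (⅓)*(-2)))) = (2*k)*(y + (48 + y)/(k + (20/3 - ⅔))) = (2*k)*(y + (48 + y)/(k + 6)) = (2*k)*(y + (48 + y)/(6 + k)) = 2*k*(y + (48 + y)/(6 + k)))
(19991 + d(213, X(-4)))*(-22433 - 27108) = (19991 + 2*213*(48 + 7*(-4) + 213*(-4))/(6 + 213))*(-22433 - 27108) = (19991 + 2*213*(48 - 28 - 852)/219)*(-49541) = (19991 + 2*213*(1/219)*(-832))*(-49541) = (19991 - 118144/73)*(-49541) = (1341199/73)*(-49541) = -66444339659/73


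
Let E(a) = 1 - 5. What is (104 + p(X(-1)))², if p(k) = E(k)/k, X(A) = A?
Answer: 11664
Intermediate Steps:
E(a) = -4
p(k) = -4/k
(104 + p(X(-1)))² = (104 - 4/(-1))² = (104 - 4*(-1))² = (104 + 4)² = 108² = 11664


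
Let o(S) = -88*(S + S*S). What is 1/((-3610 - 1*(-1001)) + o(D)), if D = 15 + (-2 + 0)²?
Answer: -1/36049 ≈ -2.7740e-5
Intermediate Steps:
D = 19 (D = 15 + (-2)² = 15 + 4 = 19)
o(S) = -88*S - 88*S² (o(S) = -88*(S + S²) = -88*S - 88*S²)
1/((-3610 - 1*(-1001)) + o(D)) = 1/((-3610 - 1*(-1001)) - 88*19*(1 + 19)) = 1/((-3610 + 1001) - 88*19*20) = 1/(-2609 - 33440) = 1/(-36049) = -1/36049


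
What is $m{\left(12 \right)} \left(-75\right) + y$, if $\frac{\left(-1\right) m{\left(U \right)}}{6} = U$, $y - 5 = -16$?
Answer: $5389$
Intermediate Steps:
$y = -11$ ($y = 5 - 16 = -11$)
$m{\left(U \right)} = - 6 U$
$m{\left(12 \right)} \left(-75\right) + y = \left(-6\right) 12 \left(-75\right) - 11 = \left(-72\right) \left(-75\right) - 11 = 5400 - 11 = 5389$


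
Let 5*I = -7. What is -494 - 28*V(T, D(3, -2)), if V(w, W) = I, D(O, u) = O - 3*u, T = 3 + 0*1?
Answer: -2274/5 ≈ -454.80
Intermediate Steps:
I = -7/5 (I = (⅕)*(-7) = -7/5 ≈ -1.4000)
T = 3 (T = 3 + 0 = 3)
V(w, W) = -7/5
-494 - 28*V(T, D(3, -2)) = -494 - 28*(-7/5) = -494 + 196/5 = -2274/5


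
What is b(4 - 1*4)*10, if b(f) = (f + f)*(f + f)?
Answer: 0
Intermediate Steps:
b(f) = 4*f**2 (b(f) = (2*f)*(2*f) = 4*f**2)
b(4 - 1*4)*10 = (4*(4 - 1*4)**2)*10 = (4*(4 - 4)**2)*10 = (4*0**2)*10 = (4*0)*10 = 0*10 = 0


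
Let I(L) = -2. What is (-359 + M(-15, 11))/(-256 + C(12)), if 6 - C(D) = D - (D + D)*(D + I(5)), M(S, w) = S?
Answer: 17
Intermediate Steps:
C(D) = 6 - D + 2*D*(-2 + D) (C(D) = 6 - (D - (D + D)*(D - 2)) = 6 - (D - 2*D*(-2 + D)) = 6 + (-D + 2*D*(-2 + D)) = 6 - D + 2*D*(-2 + D))
(-359 + M(-15, 11))/(-256 + C(12)) = (-359 - 15)/(-256 + (6 - 5*12 + 2*12**2)) = -374/(-256 + (6 - 60 + 2*144)) = -374/(-256 + (6 - 60 + 288)) = -374/(-256 + 234) = -374/(-22) = -374*(-1/22) = 17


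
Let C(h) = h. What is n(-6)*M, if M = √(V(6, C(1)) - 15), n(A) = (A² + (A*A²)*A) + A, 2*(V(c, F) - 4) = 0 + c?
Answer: 2652*I*√2 ≈ 3750.5*I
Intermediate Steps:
V(c, F) = 4 + c/2 (V(c, F) = 4 + (0 + c)/2 = 4 + c/2)
n(A) = A + A² + A⁴ (n(A) = (A² + A³*A) + A = (A² + A⁴) + A = A + A² + A⁴)
M = 2*I*√2 (M = √((4 + (½)*6) - 15) = √((4 + 3) - 15) = √(7 - 15) = √(-8) = 2*I*√2 ≈ 2.8284*I)
n(-6)*M = (-6*(1 - 6 + (-6)³))*(2*I*√2) = (-6*(1 - 6 - 216))*(2*I*√2) = (-6*(-221))*(2*I*√2) = 1326*(2*I*√2) = 2652*I*√2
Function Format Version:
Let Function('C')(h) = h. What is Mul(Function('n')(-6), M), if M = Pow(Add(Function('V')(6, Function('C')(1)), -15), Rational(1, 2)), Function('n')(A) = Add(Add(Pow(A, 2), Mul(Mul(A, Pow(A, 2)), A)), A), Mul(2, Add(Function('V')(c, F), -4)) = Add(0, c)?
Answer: Mul(2652, I, Pow(2, Rational(1, 2))) ≈ Mul(3750.5, I)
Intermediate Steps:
Function('V')(c, F) = Add(4, Mul(Rational(1, 2), c)) (Function('V')(c, F) = Add(4, Mul(Rational(1, 2), Add(0, c))) = Add(4, Mul(Rational(1, 2), c)))
Function('n')(A) = Add(A, Pow(A, 2), Pow(A, 4)) (Function('n')(A) = Add(Add(Pow(A, 2), Mul(Pow(A, 3), A)), A) = Add(Add(Pow(A, 2), Pow(A, 4)), A) = Add(A, Pow(A, 2), Pow(A, 4)))
M = Mul(2, I, Pow(2, Rational(1, 2))) (M = Pow(Add(Add(4, Mul(Rational(1, 2), 6)), -15), Rational(1, 2)) = Pow(Add(Add(4, 3), -15), Rational(1, 2)) = Pow(Add(7, -15), Rational(1, 2)) = Pow(-8, Rational(1, 2)) = Mul(2, I, Pow(2, Rational(1, 2))) ≈ Mul(2.8284, I))
Mul(Function('n')(-6), M) = Mul(Mul(-6, Add(1, -6, Pow(-6, 3))), Mul(2, I, Pow(2, Rational(1, 2)))) = Mul(Mul(-6, Add(1, -6, -216)), Mul(2, I, Pow(2, Rational(1, 2)))) = Mul(Mul(-6, -221), Mul(2, I, Pow(2, Rational(1, 2)))) = Mul(1326, Mul(2, I, Pow(2, Rational(1, 2)))) = Mul(2652, I, Pow(2, Rational(1, 2)))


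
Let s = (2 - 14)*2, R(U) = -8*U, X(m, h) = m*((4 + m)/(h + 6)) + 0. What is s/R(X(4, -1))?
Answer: 15/32 ≈ 0.46875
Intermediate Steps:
X(m, h) = m*(4 + m)/(6 + h) (X(m, h) = m*((4 + m)/(6 + h)) + 0 = m*(4 + m)/(6 + h) + 0 = m*(4 + m)/(6 + h))
s = -24 (s = -12*2 = -24)
s/R(X(4, -1)) = -24*(-(6 - 1)/(32*(4 + 4))) = -24/((-32*8/5)) = -24/((-8*32/5)) = -24/(-256/5) = -24*(-5/256) = 15/32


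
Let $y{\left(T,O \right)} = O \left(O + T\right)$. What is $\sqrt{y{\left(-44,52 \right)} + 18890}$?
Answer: $7 \sqrt{394} \approx 138.95$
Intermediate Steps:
$\sqrt{y{\left(-44,52 \right)} + 18890} = \sqrt{52 \left(52 - 44\right) + 18890} = \sqrt{52 \cdot 8 + 18890} = \sqrt{416 + 18890} = \sqrt{19306} = 7 \sqrt{394}$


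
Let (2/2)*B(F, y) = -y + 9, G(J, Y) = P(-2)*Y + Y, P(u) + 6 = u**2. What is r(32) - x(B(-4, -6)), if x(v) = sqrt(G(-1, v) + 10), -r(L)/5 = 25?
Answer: -125 - I*sqrt(5) ≈ -125.0 - 2.2361*I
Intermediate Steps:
P(u) = -6 + u**2
G(J, Y) = -Y (G(J, Y) = (-6 + (-2)**2)*Y + Y = (-6 + 4)*Y + Y = -2*Y + Y = -Y)
B(F, y) = 9 - y (B(F, y) = -y + 9 = 9 - y)
r(L) = -125 (r(L) = -5*25 = -125)
x(v) = sqrt(10 - v) (x(v) = sqrt(-v + 10) = sqrt(10 - v))
r(32) - x(B(-4, -6)) = -125 - sqrt(10 - (9 - 1*(-6))) = -125 - sqrt(10 - (9 + 6)) = -125 - sqrt(10 - 1*15) = -125 - sqrt(10 - 15) = -125 - sqrt(-5) = -125 - I*sqrt(5)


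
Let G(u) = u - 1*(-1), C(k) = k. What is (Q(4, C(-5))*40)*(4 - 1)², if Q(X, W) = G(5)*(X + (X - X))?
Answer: 8640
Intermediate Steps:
G(u) = 1 + u (G(u) = u + 1 = 1 + u)
Q(X, W) = 6*X (Q(X, W) = (1 + 5)*(X + (X - X)) = 6*(X + 0) = 6*X)
(Q(4, C(-5))*40)*(4 - 1)² = ((6*4)*40)*(4 - 1)² = (24*40)*3² = 960*9 = 8640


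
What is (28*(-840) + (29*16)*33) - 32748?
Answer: -40956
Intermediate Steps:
(28*(-840) + (29*16)*33) - 32748 = (-23520 + 464*33) - 32748 = (-23520 + 15312) - 32748 = -8208 - 32748 = -40956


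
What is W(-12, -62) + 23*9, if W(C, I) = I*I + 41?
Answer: 4092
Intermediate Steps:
W(C, I) = 41 + I² (W(C, I) = I² + 41 = 41 + I²)
W(-12, -62) + 23*9 = (41 + (-62)²) + 23*9 = (41 + 3844) + 207 = 3885 + 207 = 4092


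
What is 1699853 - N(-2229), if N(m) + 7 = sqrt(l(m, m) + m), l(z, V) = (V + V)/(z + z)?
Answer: 1699860 - 2*I*sqrt(557) ≈ 1.6999e+6 - 47.202*I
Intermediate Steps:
l(z, V) = V/z (l(z, V) = (2*V)/((2*z)) = (2*V)*(1/(2*z)) = V/z)
N(m) = -7 + sqrt(1 + m) (N(m) = -7 + sqrt(m/m + m) = -7 + sqrt(1 + m))
1699853 - N(-2229) = 1699853 - (-7 + sqrt(1 - 2229)) = 1699853 - (-7 + sqrt(-2228)) = 1699853 - (-7 + 2*I*sqrt(557)) = 1699853 + (7 - 2*I*sqrt(557)) = 1699860 - 2*I*sqrt(557)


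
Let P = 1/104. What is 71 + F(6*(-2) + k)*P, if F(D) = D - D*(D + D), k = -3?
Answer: 6919/104 ≈ 66.529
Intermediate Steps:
P = 1/104 ≈ 0.0096154
F(D) = D - 2*D² (F(D) = D - D*2*D = D - 2*D²)
71 + F(6*(-2) + k)*P = 71 + ((6*(-2) - 3)*(1 - 2*(6*(-2) - 3)))*(1/104) = 71 + ((-12 - 3)*(1 - 2*(-12 - 3)))*(1/104) = 71 - 15*(1 - 2*(-15))*(1/104) = 71 - 15*(1 + 30)*(1/104) = 71 - 15*31*(1/104) = 71 - 465*1/104 = 71 - 465/104 = 6919/104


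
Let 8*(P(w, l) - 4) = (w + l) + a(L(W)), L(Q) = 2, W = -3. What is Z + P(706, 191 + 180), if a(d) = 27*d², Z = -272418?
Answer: -2178127/8 ≈ -2.7227e+5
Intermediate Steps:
P(w, l) = 35/2 + l/8 + w/8 (P(w, l) = 4 + ((w + l) + 27*2²)/8 = 4 + ((l + w) + 27*4)/8 = 4 + ((l + w) + 108)/8 = 4 + (108 + l + w)/8 = 4 + (27/2 + l/8 + w/8) = 35/2 + l/8 + w/8)
Z + P(706, 191 + 180) = -272418 + (35/2 + (191 + 180)/8 + (⅛)*706) = -272418 + (35/2 + (⅛)*371 + 353/4) = -272418 + (35/2 + 371/8 + 353/4) = -272418 + 1217/8 = -2178127/8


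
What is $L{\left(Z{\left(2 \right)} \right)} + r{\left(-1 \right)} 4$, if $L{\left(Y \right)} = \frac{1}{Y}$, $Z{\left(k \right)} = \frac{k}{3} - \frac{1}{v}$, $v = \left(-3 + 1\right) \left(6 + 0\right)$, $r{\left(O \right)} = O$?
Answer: $- \frac{8}{3} \approx -2.6667$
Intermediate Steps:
$v = -12$ ($v = \left(-2\right) 6 = -12$)
$Z{\left(k \right)} = \frac{1}{12} + \frac{k}{3}$ ($Z{\left(k \right)} = \frac{k}{3} - \frac{1}{-12} = k \frac{1}{3} - - \frac{1}{12} = \frac{k}{3} + \frac{1}{12} = \frac{1}{12} + \frac{k}{3}$)
$L{\left(Z{\left(2 \right)} \right)} + r{\left(-1 \right)} 4 = \frac{1}{\frac{1}{12} + \frac{1}{3} \cdot 2} - 4 = \frac{1}{\frac{1}{12} + \frac{2}{3}} - 4 = \frac{1}{\frac{3}{4}} - 4 = \frac{4}{3} - 4 = - \frac{8}{3}$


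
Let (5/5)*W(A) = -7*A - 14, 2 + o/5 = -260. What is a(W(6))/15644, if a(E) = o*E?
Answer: 18340/3911 ≈ 4.6893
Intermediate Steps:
o = -1310 (o = -10 + 5*(-260) = -10 - 1300 = -1310)
W(A) = -14 - 7*A (W(A) = -7*A - 14 = -14 - 7*A)
a(E) = -1310*E
a(W(6))/15644 = -1310*(-14 - 7*6)/15644 = -1310*(-14 - 42)*(1/15644) = -1310*(-56)*(1/15644) = 73360*(1/15644) = 18340/3911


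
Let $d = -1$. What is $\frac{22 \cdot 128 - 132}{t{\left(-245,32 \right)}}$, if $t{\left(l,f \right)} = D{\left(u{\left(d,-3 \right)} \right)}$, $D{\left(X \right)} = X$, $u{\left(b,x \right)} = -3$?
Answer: $- \frac{2684}{3} \approx -894.67$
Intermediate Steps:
$t{\left(l,f \right)} = -3$
$\frac{22 \cdot 128 - 132}{t{\left(-245,32 \right)}} = \frac{22 \cdot 128 - 132}{-3} = \left(2816 - 132\right) \left(- \frac{1}{3}\right) = 2684 \left(- \frac{1}{3}\right) = - \frac{2684}{3}$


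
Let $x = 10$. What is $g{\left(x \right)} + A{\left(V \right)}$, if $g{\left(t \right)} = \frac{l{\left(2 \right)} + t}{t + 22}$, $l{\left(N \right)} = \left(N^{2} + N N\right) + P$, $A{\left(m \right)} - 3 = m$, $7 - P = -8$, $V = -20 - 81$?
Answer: $- \frac{3103}{32} \approx -96.969$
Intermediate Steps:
$V = -101$ ($V = -20 - 81 = -101$)
$P = 15$ ($P = 7 - -8 = 7 + 8 = 15$)
$A{\left(m \right)} = 3 + m$
$l{\left(N \right)} = 15 + 2 N^{2}$ ($l{\left(N \right)} = \left(N^{2} + N N\right) + 15 = \left(N^{2} + N^{2}\right) + 15 = 2 N^{2} + 15 = 15 + 2 N^{2}$)
$g{\left(t \right)} = \frac{23 + t}{22 + t}$ ($g{\left(t \right)} = \frac{\left(15 + 2 \cdot 2^{2}\right) + t}{t + 22} = \frac{\left(15 + 2 \cdot 4\right) + t}{22 + t} = \frac{\left(15 + 8\right) + t}{22 + t} = \frac{23 + t}{22 + t}$)
$g{\left(x \right)} + A{\left(V \right)} = \frac{23 + 10}{22 + 10} + \left(3 - 101\right) = \frac{1}{32} \cdot 33 - 98 = \frac{33}{32} - 98 = - \frac{3103}{32}$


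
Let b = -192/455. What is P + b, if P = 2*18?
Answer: 16188/455 ≈ 35.578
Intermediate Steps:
P = 36
b = -192/455 (b = -192*1/455 = -192/455 ≈ -0.42198)
P + b = 36 - 192/455 = 16188/455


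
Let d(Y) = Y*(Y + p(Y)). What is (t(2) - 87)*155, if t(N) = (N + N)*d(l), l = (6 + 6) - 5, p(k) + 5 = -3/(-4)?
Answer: -1550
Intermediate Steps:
p(k) = -17/4 (p(k) = -5 - 3/(-4) = -5 - 3*(-¼) = -5 + ¾ = -17/4)
l = 7 (l = 12 - 5 = 7)
d(Y) = Y*(-17/4 + Y) (d(Y) = Y*(Y - 17/4) = Y*(-17/4 + Y))
t(N) = 77*N/2 (t(N) = (N + N)*((¼)*7*(-17 + 4*7)) = (2*N)*((¼)*7*(-17 + 28)) = (2*N)*((¼)*7*11) = (2*N)*(77/4) = 77*N/2)
(t(2) - 87)*155 = ((77/2)*2 - 87)*155 = (77 - 87)*155 = -10*155 = -1550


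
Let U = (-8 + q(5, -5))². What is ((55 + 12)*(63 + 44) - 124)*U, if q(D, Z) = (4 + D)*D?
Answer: 9644605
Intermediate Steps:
q(D, Z) = D*(4 + D)
U = 1369 (U = (-8 + 5*(4 + 5))² = (-8 + 5*9)² = (-8 + 45)² = 37² = 1369)
((55 + 12)*(63 + 44) - 124)*U = ((55 + 12)*(63 + 44) - 124)*1369 = (67*107 - 124)*1369 = (7169 - 124)*1369 = 7045*1369 = 9644605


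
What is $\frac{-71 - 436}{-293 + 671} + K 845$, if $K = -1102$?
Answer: $- \frac{117330109}{126} \approx -9.3119 \cdot 10^{5}$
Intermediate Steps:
$\frac{-71 - 436}{-293 + 671} + K 845 = \frac{-71 - 436}{-293 + 671} - 931190 = - \frac{507}{378} - 931190 = \left(-507\right) \frac{1}{378} - 931190 = - \frac{169}{126} - 931190 = - \frac{117330109}{126}$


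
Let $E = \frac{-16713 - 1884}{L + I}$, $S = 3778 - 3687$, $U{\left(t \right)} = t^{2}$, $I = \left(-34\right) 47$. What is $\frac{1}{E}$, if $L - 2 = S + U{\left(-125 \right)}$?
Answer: $- \frac{14120}{18597} \approx -0.75926$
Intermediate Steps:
$I = -1598$
$S = 91$
$L = 15718$ ($L = 2 + \left(91 + \left(-125\right)^{2}\right) = 2 + \left(91 + 15625\right) = 2 + 15716 = 15718$)
$E = - \frac{18597}{14120}$ ($E = \frac{-16713 - 1884}{15718 - 1598} = - \frac{18597}{14120} \approx -1.3171$)
$\frac{1}{E} = \frac{1}{- \frac{18597}{14120}} = - \frac{14120}{18597}$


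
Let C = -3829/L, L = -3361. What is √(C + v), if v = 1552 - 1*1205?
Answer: 4*√245793291/3361 ≈ 18.658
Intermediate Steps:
v = 347 (v = 1552 - 1205 = 347)
C = 3829/3361 (C = -3829/(-3361) = -3829*(-1/3361) = 3829/3361 ≈ 1.1392)
√(C + v) = √(3829/3361 + 347) = √(1170096/3361) = 4*√245793291/3361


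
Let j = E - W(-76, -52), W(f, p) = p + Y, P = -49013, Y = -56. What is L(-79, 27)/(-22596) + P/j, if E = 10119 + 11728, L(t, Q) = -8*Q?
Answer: -91896289/41341265 ≈ -2.2229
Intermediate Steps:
E = 21847
W(f, p) = -56 + p (W(f, p) = p - 56 = -56 + p)
j = 21955 (j = 21847 - (-56 - 52) = 21847 - 1*(-108) = 21847 + 108 = 21955)
L(-79, 27)/(-22596) + P/j = -8*27/(-22596) - 49013/21955 = -216*(-1/22596) - 49013*1/21955 = 18/1883 - 49013/21955 = -91896289/41341265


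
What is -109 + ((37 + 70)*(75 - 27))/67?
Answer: -2167/67 ≈ -32.343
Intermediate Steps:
-109 + ((37 + 70)*(75 - 27))/67 = -109 + (107*48)*(1/67) = -109 + 5136*(1/67) = -109 + 5136/67 = -2167/67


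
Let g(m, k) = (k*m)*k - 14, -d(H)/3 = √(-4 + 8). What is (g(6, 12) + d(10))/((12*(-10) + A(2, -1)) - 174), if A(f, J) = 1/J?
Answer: -844/295 ≈ -2.8610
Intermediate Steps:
d(H) = -6 (d(H) = -3*√(-4 + 8) = -3*√4 = -3*2 = -6)
g(m, k) = -14 + m*k² (g(m, k) = m*k² - 14 = -14 + m*k²)
(g(6, 12) + d(10))/((12*(-10) + A(2, -1)) - 174) = ((-14 + 6*12²) - 6)/((12*(-10) + 1/(-1)) - 174) = ((-14 + 6*144) - 6)/((-120 - 1) - 174) = ((-14 + 864) - 6)/(-121 - 174) = (850 - 6)/(-295) = 844*(-1/295) = -844/295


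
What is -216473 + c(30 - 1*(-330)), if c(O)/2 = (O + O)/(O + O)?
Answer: -216471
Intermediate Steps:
c(O) = 2 (c(O) = 2*((O + O)/(O + O)) = 2*((2*O)/((2*O))) = 2*((2*O)*(1/(2*O))) = 2*1 = 2)
-216473 + c(30 - 1*(-330)) = -216473 + 2 = -216471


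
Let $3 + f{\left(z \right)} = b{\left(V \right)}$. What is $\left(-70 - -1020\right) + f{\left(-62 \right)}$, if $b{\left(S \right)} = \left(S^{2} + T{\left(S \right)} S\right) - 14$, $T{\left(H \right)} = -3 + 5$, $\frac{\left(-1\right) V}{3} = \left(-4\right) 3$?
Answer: $2301$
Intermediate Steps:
$V = 36$ ($V = - 3 \left(\left(-4\right) 3\right) = \left(-3\right) \left(-12\right) = 36$)
$T{\left(H \right)} = 2$
$b{\left(S \right)} = -14 + S^{2} + 2 S$ ($b{\left(S \right)} = \left(S^{2} + 2 S\right) - 14 = -14 + S^{2} + 2 S$)
$f{\left(z \right)} = 1351$ ($f{\left(z \right)} = -3 + \left(-14 + 36^{2} + 2 \cdot 36\right) = -3 + \left(-14 + 1296 + 72\right) = -3 + 1354 = 1351$)
$\left(-70 - -1020\right) + f{\left(-62 \right)} = \left(-70 - -1020\right) + 1351 = \left(-70 + 1020\right) + 1351 = 950 + 1351 = 2301$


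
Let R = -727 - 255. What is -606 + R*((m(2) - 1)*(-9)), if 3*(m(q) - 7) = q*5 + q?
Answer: 87774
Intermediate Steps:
m(q) = 7 + 2*q (m(q) = 7 + (q*5 + q)/3 = 7 + (5*q + q)/3 = 7 + (6*q)/3 = 7 + 2*q)
R = -982
-606 + R*((m(2) - 1)*(-9)) = -606 - 982*((7 + 2*2) - 1)*(-9) = -606 - 982*((7 + 4) - 1)*(-9) = -606 - 982*(11 - 1)*(-9) = -606 - 9820*(-9) = -606 - 982*(-90) = -606 + 88380 = 87774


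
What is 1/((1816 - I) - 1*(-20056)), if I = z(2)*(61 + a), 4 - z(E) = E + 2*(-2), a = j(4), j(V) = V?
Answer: 1/21482 ≈ 4.6551e-5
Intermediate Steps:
a = 4
z(E) = 8 - E (z(E) = 4 - (E + 2*(-2)) = 4 - (E - 4) = 4 - (-4 + E) = 4 + (4 - E) = 8 - E)
I = 390 (I = (8 - 1*2)*(61 + 4) = (8 - 2)*65 = 6*65 = 390)
1/((1816 - I) - 1*(-20056)) = 1/((1816 - 1*390) - 1*(-20056)) = 1/((1816 - 390) + 20056) = 1/(1426 + 20056) = 1/21482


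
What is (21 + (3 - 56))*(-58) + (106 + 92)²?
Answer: 41060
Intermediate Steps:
(21 + (3 - 56))*(-58) + (106 + 92)² = (21 - 53)*(-58) + 198² = -32*(-58) + 39204 = 1856 + 39204 = 41060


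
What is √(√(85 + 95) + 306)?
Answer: √(306 + 6*√5) ≈ 17.872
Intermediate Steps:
√(√(85 + 95) + 306) = √(√180 + 306) = √(6*√5 + 306) = √(306 + 6*√5)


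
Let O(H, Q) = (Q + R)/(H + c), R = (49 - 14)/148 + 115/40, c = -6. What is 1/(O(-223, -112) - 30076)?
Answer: -67784/2038639353 ≈ -3.3250e-5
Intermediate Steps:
R = 921/296 (R = 35*(1/148) + 115*(1/40) = 35/148 + 23/8 = 921/296 ≈ 3.1115)
O(H, Q) = (921/296 + Q)/(-6 + H) (O(H, Q) = (Q + 921/296)/(H - 6) = (921/296 + Q)/(-6 + H))
1/(O(-223, -112) - 30076) = 1/((921/296 - 112)/(-6 - 223) - 30076) = 1/(-32231/296/(-229) - 30076) = 1/(-1/229*(-32231/296) - 30076) = 1/(32231/67784 - 30076) = 1/(-2038639353/67784) = -67784/2038639353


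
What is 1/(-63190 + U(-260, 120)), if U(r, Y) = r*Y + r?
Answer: -1/94650 ≈ -1.0565e-5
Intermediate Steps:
U(r, Y) = r + Y*r (U(r, Y) = Y*r + r = r + Y*r)
1/(-63190 + U(-260, 120)) = 1/(-63190 - 260*(1 + 120)) = 1/(-63190 - 260*121) = 1/(-63190 - 31460) = 1/(-94650) = -1/94650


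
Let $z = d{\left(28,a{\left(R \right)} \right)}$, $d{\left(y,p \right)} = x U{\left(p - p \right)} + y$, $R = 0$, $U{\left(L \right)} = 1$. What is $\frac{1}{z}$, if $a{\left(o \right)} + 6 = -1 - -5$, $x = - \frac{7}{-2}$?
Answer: $\frac{2}{63} \approx 0.031746$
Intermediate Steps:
$x = \frac{7}{2}$ ($x = \left(-7\right) \left(- \frac{1}{2}\right) = \frac{7}{2} \approx 3.5$)
$a{\left(o \right)} = -2$ ($a{\left(o \right)} = -6 - -4 = -6 + \left(-1 + 5\right) = -6 + 4 = -2$)
$d{\left(y,p \right)} = \frac{7}{2} + y$ ($d{\left(y,p \right)} = \frac{7}{2} \cdot 1 + y = \frac{7}{2} + y$)
$z = \frac{63}{2}$ ($z = \frac{7}{2} + 28 = \frac{63}{2} \approx 31.5$)
$\frac{1}{z} = \frac{1}{\frac{63}{2}} = \frac{2}{63}$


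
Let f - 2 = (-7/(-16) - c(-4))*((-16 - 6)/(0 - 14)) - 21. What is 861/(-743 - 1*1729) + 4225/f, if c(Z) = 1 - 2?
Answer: -15618197/61800 ≈ -252.72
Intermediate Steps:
c(Z) = -1
f = -1875/112 (f = 2 + ((-7/(-16) - 1*(-1))*((-16 - 6)/(0 - 14)) - 21) = 2 + ((-7*(-1/16) + 1)*(-22/(-14)) - 21) = 2 + ((7/16 + 1)*(-22*(-1/14)) - 21) = 2 + ((23/16)*(11/7) - 21) = 2 + (253/112 - 21) = 2 - 2099/112 = -1875/112 ≈ -16.741)
861/(-743 - 1*1729) + 4225/f = 861/(-743 - 1*1729) + 4225/(-1875/112) = 861/(-743 - 1729) + 4225*(-112/1875) = 861/(-2472) - 18928/75 = 861*(-1/2472) - 18928/75 = -287/824 - 18928/75 = -15618197/61800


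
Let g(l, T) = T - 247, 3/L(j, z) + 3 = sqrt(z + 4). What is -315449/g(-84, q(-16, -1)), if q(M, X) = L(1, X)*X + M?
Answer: 164979827/136763 + 315449*sqrt(3)/136763 ≈ 1210.3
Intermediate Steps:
L(j, z) = 3/(-3 + sqrt(4 + z)) (L(j, z) = 3/(-3 + sqrt(z + 4)) = 3/(-3 + sqrt(4 + z)))
q(M, X) = M + 3*X/(-3 + sqrt(4 + X)) (q(M, X) = (3/(-3 + sqrt(4 + X)))*X + M = 3*X/(-3 + sqrt(4 + X)) + M = M + 3*X/(-3 + sqrt(4 + X)))
g(l, T) = -247 + T
-315449/g(-84, q(-16, -1)) = -315449/(-247 + (-16 + 3*(-1)/(-3 + sqrt(4 - 1)))) = -315449/(-247 + (-16 + 3*(-1)/(-3 + sqrt(3)))) = -315449/(-247 + (-16 - 3/(-3 + sqrt(3)))) = -315449/(-263 - 3/(-3 + sqrt(3)))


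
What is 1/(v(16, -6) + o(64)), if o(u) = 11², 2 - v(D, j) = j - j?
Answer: 1/123 ≈ 0.0081301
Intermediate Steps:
v(D, j) = 2 (v(D, j) = 2 - (j - j) = 2 - 1*0 = 2 + 0 = 2)
o(u) = 121
1/(v(16, -6) + o(64)) = 1/(2 + 121) = 1/123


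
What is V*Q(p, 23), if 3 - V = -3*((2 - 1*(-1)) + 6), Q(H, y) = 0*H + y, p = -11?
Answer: 690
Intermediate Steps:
Q(H, y) = y (Q(H, y) = 0 + y = y)
V = 30 (V = 3 - (-3)*((2 - 1*(-1)) + 6) = 3 - (-3)*((2 + 1) + 6) = 3 - (-3)*(3 + 6) = 3 - (-3)*9 = 3 - 1*(-27) = 3 + 27 = 30)
V*Q(p, 23) = 30*23 = 690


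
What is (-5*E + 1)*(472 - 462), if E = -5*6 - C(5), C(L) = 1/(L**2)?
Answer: 1512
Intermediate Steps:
C(L) = L**(-2)
E = -751/25 (E = -5*6 - 1/5**2 = -30 - 1*1/25 = -30 - 1/25 = -751/25 ≈ -30.040)
(-5*E + 1)*(472 - 462) = (-5*(-751/25) + 1)*(472 - 462) = (751/5 + 1)*10 = (756/5)*10 = 1512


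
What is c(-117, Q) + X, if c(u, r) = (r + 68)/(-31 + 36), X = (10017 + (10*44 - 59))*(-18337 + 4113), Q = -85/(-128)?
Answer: -94656728491/640 ≈ -1.4790e+8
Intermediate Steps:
Q = 85/128 (Q = -85*(-1/128) = 85/128 ≈ 0.66406)
X = -147901152 (X = (10017 + (440 - 59))*(-14224) = (10017 + 381)*(-14224) = 10398*(-14224) = -147901152)
c(u, r) = 68/5 + r/5 (c(u, r) = (68 + r)/5 = (68 + r)*(⅕) = 68/5 + r/5)
c(-117, Q) + X = (68/5 + (⅕)*(85/128)) - 147901152 = (68/5 + 17/128) - 147901152 = 8789/640 - 147901152 = -94656728491/640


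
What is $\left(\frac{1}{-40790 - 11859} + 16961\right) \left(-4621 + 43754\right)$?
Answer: $\frac{34944974130504}{52649} \approx 6.6373 \cdot 10^{8}$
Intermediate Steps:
$\left(\frac{1}{-40790 - 11859} + 16961\right) \left(-4621 + 43754\right) = \left(\frac{1}{-52649} + 16961\right) 39133 = \left(- \frac{1}{52649} + 16961\right) 39133 = \frac{892979688}{52649} \cdot 39133 = \frac{34944974130504}{52649}$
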